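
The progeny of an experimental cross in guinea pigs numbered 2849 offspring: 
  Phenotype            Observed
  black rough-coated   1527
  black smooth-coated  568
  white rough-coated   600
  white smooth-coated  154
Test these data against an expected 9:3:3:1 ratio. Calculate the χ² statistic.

17.063

Total ratio parts = 16. Expected numbers out of 2849:
  black rough-coated: 2849 × 9/16 = 1602.5625
  black smooth-coated: 2849 × 3/16 = 534.1875
  white rough-coated: 2849 × 3/16 = 534.1875
  white smooth-coated: 2849 × 1/16 = 178.0625
χ² = Σ (O − E)² / E
  black rough-coated: (1527 − 1602.5625)² / 1602.5625 = 3.5629
  black smooth-coated: (568 − 534.1875)² / 534.1875 = 2.1402
  white rough-coated: (600 − 534.1875)² / 534.1875 = 8.1082
  white smooth-coated: (154 − 178.0625)² / 178.0625 = 3.2517
χ² = 3.5629 + 2.1402 + 8.1082 + 3.2517 = 17.063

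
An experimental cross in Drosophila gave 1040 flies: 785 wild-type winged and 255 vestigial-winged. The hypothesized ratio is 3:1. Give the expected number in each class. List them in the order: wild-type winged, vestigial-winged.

780, 260

The 3:1 ratio has 4 parts, so with N = 1040 the expected counts are:
  wild-type winged: 1040 × 3/4 = 780
  vestigial-winged: 1040 × 1/4 = 260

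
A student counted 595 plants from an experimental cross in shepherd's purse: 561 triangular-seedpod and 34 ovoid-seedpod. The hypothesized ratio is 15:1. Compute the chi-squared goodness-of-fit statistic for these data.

Expected counts for N = 595 under a 15:1 ratio (total parts = 16):
  triangular-seedpod: 595 × 15/16 = 557.8125
  ovoid-seedpod: 595 × 1/16 = 37.1875
χ² = Σ (O − E)² / E
  triangular-seedpod: (561 − 557.8125)² / 557.8125 = 0.0182
  ovoid-seedpod: (34 − 37.1875)² / 37.1875 = 0.2732
χ² = 0.0182 + 0.2732 = 0.2914 ≈ 0.291

0.291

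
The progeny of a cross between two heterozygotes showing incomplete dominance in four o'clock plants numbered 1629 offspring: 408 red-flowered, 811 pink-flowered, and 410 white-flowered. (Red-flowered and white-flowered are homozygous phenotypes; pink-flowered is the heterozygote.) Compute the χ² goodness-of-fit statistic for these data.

With incomplete dominance, a heterozygote × heterozygote cross gives a 1:2:1 phenotypic ratio.
The 1:2:1 ratio has 4 parts, so with N = 1629 the expected counts are:
  red-flowered: 1629 × 1/4 = 407.25
  pink-flowered: 1629 × 2/4 = 814.5
  white-flowered: 1629 × 1/4 = 407.25
χ² = Σ (O − E)² / E
  red-flowered: (408 − 407.25)² / 407.25 = 0.0014
  pink-flowered: (811 − 814.5)² / 814.5 = 0.0150
  white-flowered: (410 − 407.25)² / 407.25 = 0.0186
χ² = 0.0014 + 0.0150 + 0.0186 = 0.035

0.035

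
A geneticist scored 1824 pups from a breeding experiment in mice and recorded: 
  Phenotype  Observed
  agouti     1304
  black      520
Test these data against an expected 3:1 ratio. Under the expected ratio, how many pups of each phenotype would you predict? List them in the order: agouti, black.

Total ratio parts = 4. Expected numbers out of 1824:
  agouti: 1824 × 3/4 = 1368
  black: 1824 × 1/4 = 456

1368, 456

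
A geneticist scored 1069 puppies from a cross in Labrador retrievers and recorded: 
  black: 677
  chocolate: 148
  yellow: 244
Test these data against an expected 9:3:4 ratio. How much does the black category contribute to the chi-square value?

Under the 9:3:4 hypothesis (Σ ratio = 16, N = 1069):
  black: 1069 × 9/16 = 601.3125
  chocolate: 1069 × 3/16 = 200.4375
  yellow: 1069 × 4/16 = 267.25
Contribution of black: (677 − 601.3125)² / 601.3125 = 9.5268

9.527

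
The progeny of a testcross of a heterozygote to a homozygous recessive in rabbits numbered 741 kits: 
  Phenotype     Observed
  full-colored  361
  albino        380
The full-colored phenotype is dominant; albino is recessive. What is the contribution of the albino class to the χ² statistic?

0.244

A testcross of a heterozygote (Aa × aa) gives a 1:1 phenotypic ratio.
The 1:1 ratio has 2 parts, so with N = 741 the expected counts are:
  full-colored: 741 × 1/2 = 370.5
  albino: 741 × 1/2 = 370.5
Contribution of albino: (380 − 370.5)² / 370.5 = 0.2436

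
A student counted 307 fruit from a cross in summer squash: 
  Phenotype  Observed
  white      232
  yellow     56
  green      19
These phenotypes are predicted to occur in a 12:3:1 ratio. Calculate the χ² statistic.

0.058

Total ratio parts = 16. Expected numbers out of 307:
  white: 307 × 12/16 = 230.25
  yellow: 307 × 3/16 = 57.5625
  green: 307 × 1/16 = 19.1875
χ² = Σ (O − E)² / E
  white: (232 − 230.25)² / 230.25 = 0.0133
  yellow: (56 − 57.5625)² / 57.5625 = 0.0424
  green: (19 − 19.1875)² / 19.1875 = 0.0018
χ² = 0.0133 + 0.0424 + 0.0018 = 0.0575 ≈ 0.058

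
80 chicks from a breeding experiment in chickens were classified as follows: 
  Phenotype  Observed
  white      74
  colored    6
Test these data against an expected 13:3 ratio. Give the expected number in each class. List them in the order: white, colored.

65, 15

The 13:3 ratio has 16 parts, so with N = 80 the expected counts are:
  white: 80 × 13/16 = 65
  colored: 80 × 3/16 = 15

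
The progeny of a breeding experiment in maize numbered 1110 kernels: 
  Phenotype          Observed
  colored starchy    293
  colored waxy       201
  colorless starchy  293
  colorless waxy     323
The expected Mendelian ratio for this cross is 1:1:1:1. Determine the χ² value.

Expected counts for N = 1110 under a 1:1:1:1 ratio (total parts = 4):
  colored starchy: 1110 × 1/4 = 277.5
  colored waxy: 1110 × 1/4 = 277.5
  colorless starchy: 1110 × 1/4 = 277.5
  colorless waxy: 1110 × 1/4 = 277.5
χ² = Σ (O − E)² / E
  colored starchy: (293 − 277.5)² / 277.5 = 0.8658
  colored waxy: (201 − 277.5)² / 277.5 = 21.0892
  colorless starchy: (293 − 277.5)² / 277.5 = 0.8658
  colorless waxy: (323 − 277.5)² / 277.5 = 7.4604
χ² = 0.8658 + 21.0892 + 0.8658 + 7.4604 = 30.2812 ≈ 30.281

30.281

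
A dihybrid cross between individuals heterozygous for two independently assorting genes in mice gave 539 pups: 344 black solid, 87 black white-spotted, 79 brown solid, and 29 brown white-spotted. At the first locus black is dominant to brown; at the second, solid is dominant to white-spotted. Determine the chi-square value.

A dihybrid F₂ with independent assortment and complete dominance at both loci gives a 9:3:3:1 phenotypic ratio.
The 9:3:3:1 ratio has 16 parts, so with N = 539 the expected counts are:
  black solid: 539 × 9/16 = 303.1875
  black white-spotted: 539 × 3/16 = 101.0625
  brown solid: 539 × 3/16 = 101.0625
  brown white-spotted: 539 × 1/16 = 33.6875
χ² = Σ (O − E)² / E
  black solid: (344 − 303.1875)² / 303.1875 = 5.4938
  black white-spotted: (87 − 101.0625)² / 101.0625 = 1.9567
  brown solid: (79 − 101.0625)² / 101.0625 = 4.8164
  brown white-spotted: (29 − 33.6875)² / 33.6875 = 0.6522
χ² = 5.4938 + 1.9567 + 4.8164 + 0.6522 = 12.9191 ≈ 12.919

12.919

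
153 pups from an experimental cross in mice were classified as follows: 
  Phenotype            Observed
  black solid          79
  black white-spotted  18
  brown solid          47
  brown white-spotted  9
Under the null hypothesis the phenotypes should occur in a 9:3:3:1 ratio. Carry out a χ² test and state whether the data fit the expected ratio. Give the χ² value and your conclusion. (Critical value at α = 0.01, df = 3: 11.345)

16.284; not consistent

Under the 9:3:3:1 hypothesis (Σ ratio = 16, N = 153):
  black solid: 153 × 9/16 = 86.0625
  black white-spotted: 153 × 3/16 = 28.6875
  brown solid: 153 × 3/16 = 28.6875
  brown white-spotted: 153 × 1/16 = 9.5625
χ² = Σ (O − E)² / E
  black solid: (79 − 86.0625)² / 86.0625 = 0.5796
  black white-spotted: (18 − 28.6875)² / 28.6875 = 3.9816
  brown solid: (47 − 28.6875)² / 28.6875 = 11.6897
  brown white-spotted: (9 − 9.5625)² / 9.5625 = 0.0331
χ² = 0.5796 + 3.9816 + 11.6897 + 0.0331 = 16.284
Degrees of freedom = 4 − 1 = 3; critical value at α = 0.01 is 11.345.
Since 16.284 > 11.345, we reject the null hypothesis — the data do not fit the 9:3:3:1 ratio.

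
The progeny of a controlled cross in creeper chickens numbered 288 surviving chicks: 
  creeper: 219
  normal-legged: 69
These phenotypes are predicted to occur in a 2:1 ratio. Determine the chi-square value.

11.391

Expected counts for N = 288 under a 2:1 ratio (total parts = 3):
  creeper: 288 × 2/3 = 192
  normal-legged: 288 × 1/3 = 96
χ² = Σ (O − E)² / E
  creeper: (219 − 192)² / 192 = 3.7969
  normal-legged: (69 − 96)² / 96 = 7.5938
χ² = 3.7969 + 7.5938 = 11.3907 ≈ 11.391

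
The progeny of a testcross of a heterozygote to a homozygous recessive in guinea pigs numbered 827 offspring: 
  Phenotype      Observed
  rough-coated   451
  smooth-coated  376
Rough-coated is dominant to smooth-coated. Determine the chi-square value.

6.802

A testcross of a heterozygote (Aa × aa) gives a 1:1 phenotypic ratio.
Expected counts for N = 827 under a 1:1 ratio (total parts = 2):
  rough-coated: 827 × 1/2 = 413.5
  smooth-coated: 827 × 1/2 = 413.5
χ² = Σ (O − E)² / E
  rough-coated: (451 − 413.5)² / 413.5 = 3.4008
  smooth-coated: (376 − 413.5)² / 413.5 = 3.4008
χ² = 3.4008 + 3.4008 = 6.8016 ≈ 6.802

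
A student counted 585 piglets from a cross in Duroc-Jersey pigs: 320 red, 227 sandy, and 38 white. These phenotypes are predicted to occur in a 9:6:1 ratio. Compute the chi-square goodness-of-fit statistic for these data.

0.571

Total ratio parts = 16. Expected numbers out of 585:
  red: 585 × 9/16 = 329.0625
  sandy: 585 × 6/16 = 219.375
  white: 585 × 1/16 = 36.5625
χ² = Σ (O − E)² / E
  red: (320 − 329.0625)² / 329.0625 = 0.2496
  sandy: (227 − 219.375)² / 219.375 = 0.2650
  white: (38 − 36.5625)² / 36.5625 = 0.0565
χ² = 0.2496 + 0.2650 + 0.0565 = 0.5711 ≈ 0.571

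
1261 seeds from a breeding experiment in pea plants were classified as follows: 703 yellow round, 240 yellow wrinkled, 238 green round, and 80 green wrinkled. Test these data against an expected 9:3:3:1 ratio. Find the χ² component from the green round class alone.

Expected counts for N = 1261 under a 9:3:3:1 ratio (total parts = 16):
  yellow round: 1261 × 9/16 = 709.3125
  yellow wrinkled: 1261 × 3/16 = 236.4375
  green round: 1261 × 3/16 = 236.4375
  green wrinkled: 1261 × 1/16 = 78.8125
Contribution of green round: (238 − 236.4375)² / 236.4375 = 0.0103

0.010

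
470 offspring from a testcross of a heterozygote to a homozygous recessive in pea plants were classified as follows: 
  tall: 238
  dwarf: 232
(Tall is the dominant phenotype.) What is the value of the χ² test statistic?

A testcross of a heterozygote (Aa × aa) gives a 1:1 phenotypic ratio.
Expected counts for N = 470 under a 1:1 ratio (total parts = 2):
  tall: 470 × 1/2 = 235
  dwarf: 470 × 1/2 = 235
χ² = Σ (O − E)² / E
  tall: (238 − 235)² / 235 = 0.0383
  dwarf: (232 − 235)² / 235 = 0.0383
χ² = 0.0383 + 0.0383 = 0.0766 ≈ 0.077

0.077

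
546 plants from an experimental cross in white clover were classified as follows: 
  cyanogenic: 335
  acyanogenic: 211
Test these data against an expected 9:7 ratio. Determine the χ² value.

5.783

Under the 9:7 hypothesis (Σ ratio = 16, N = 546):
  cyanogenic: 546 × 9/16 = 307.125
  acyanogenic: 546 × 7/16 = 238.875
χ² = Σ (O − E)² / E
  cyanogenic: (335 − 307.125)² / 307.125 = 2.5300
  acyanogenic: (211 − 238.875)² / 238.875 = 3.2528
χ² = 2.5300 + 3.2528 = 5.7828 ≈ 5.783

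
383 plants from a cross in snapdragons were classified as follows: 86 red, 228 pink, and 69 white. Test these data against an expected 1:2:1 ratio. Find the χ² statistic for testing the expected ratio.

Under the 1:2:1 hypothesis (Σ ratio = 4, N = 383):
  red: 383 × 1/4 = 95.75
  pink: 383 × 2/4 = 191.5
  white: 383 × 1/4 = 95.75
χ² = Σ (O − E)² / E
  red: (86 − 95.75)² / 95.75 = 0.9928
  pink: (228 − 191.5)² / 191.5 = 6.9569
  white: (69 − 95.75)² / 95.75 = 7.4732
χ² = 0.9928 + 6.9569 + 7.4732 = 15.4229 ≈ 15.423

15.423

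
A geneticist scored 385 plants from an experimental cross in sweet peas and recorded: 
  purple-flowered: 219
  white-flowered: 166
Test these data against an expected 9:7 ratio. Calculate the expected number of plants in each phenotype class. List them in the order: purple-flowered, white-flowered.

Expected counts for N = 385 under a 9:7 ratio (total parts = 16):
  purple-flowered: 385 × 9/16 = 216.5625
  white-flowered: 385 × 7/16 = 168.4375

216.5625, 168.4375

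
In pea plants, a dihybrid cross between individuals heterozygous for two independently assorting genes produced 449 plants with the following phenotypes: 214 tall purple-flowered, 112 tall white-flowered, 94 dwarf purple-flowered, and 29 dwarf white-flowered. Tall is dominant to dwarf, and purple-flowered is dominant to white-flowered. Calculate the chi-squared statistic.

16.251

A dihybrid F₂ with independent assortment and complete dominance at both loci gives a 9:3:3:1 phenotypic ratio.
Under the 9:3:3:1 hypothesis (Σ ratio = 16, N = 449):
  tall purple-flowered: 449 × 9/16 = 252.5625
  tall white-flowered: 449 × 3/16 = 84.1875
  dwarf purple-flowered: 449 × 3/16 = 84.1875
  dwarf white-flowered: 449 × 1/16 = 28.0625
χ² = Σ (O − E)² / E
  tall purple-flowered: (214 − 252.5625)² / 252.5625 = 5.8879
  tall white-flowered: (112 − 84.1875)² / 84.1875 = 9.1882
  dwarf purple-flowered: (94 − 84.1875)² / 84.1875 = 1.1437
  dwarf white-flowered: (29 − 28.0625)² / 28.0625 = 0.0313
χ² = 5.8879 + 9.1882 + 1.1437 + 0.0313 = 16.2511 ≈ 16.251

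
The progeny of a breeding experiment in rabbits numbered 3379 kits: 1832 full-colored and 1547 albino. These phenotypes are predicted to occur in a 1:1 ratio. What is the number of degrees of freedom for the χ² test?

1

A goodness-of-fit test with 2 phenotype classes has df = 2 − 1 = 1.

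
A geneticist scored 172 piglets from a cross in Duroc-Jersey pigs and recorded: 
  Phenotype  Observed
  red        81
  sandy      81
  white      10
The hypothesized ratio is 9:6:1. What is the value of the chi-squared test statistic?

Under the 9:6:1 hypothesis (Σ ratio = 16, N = 172):
  red: 172 × 9/16 = 96.75
  sandy: 172 × 6/16 = 64.5
  white: 172 × 1/16 = 10.75
χ² = Σ (O − E)² / E
  red: (81 − 96.75)² / 96.75 = 2.5640
  sandy: (81 − 64.5)² / 64.5 = 4.2209
  white: (10 − 10.75)² / 10.75 = 0.0523
χ² = 2.5640 + 4.2209 + 0.0523 = 6.8372 ≈ 6.837

6.837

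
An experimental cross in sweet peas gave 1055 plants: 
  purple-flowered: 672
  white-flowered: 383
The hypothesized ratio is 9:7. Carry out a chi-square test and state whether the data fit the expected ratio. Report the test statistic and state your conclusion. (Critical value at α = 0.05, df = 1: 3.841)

23.773; not consistent

Expected counts for N = 1055 under a 9:7 ratio (total parts = 16):
  purple-flowered: 1055 × 9/16 = 593.4375
  white-flowered: 1055 × 7/16 = 461.5625
χ² = Σ (O − E)² / E
  purple-flowered: (672 − 593.4375)² / 593.4375 = 10.4005
  white-flowered: (383 − 461.5625)² / 461.5625 = 13.3721
χ² = 10.4005 + 13.3721 = 23.7726 ≈ 23.773
Degrees of freedom = 2 − 1 = 1; critical value at α = 0.05 is 3.841.
Since 23.773 > 3.841, we reject the null hypothesis — the data do not fit the 9:7 ratio.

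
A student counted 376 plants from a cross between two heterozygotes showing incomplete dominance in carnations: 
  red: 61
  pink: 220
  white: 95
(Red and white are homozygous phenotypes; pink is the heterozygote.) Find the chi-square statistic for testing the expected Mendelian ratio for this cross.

With incomplete dominance, a heterozygote × heterozygote cross gives a 1:2:1 phenotypic ratio.
Total ratio parts = 4. Expected numbers out of 376:
  red: 376 × 1/4 = 94
  pink: 376 × 2/4 = 188
  white: 376 × 1/4 = 94
χ² = Σ (O − E)² / E
  red: (61 − 94)² / 94 = 11.5851
  pink: (220 − 188)² / 188 = 5.4468
  white: (95 − 94)² / 94 = 0.0106
χ² = 11.5851 + 5.4468 + 0.0106 = 17.0425 ≈ 17.043

17.043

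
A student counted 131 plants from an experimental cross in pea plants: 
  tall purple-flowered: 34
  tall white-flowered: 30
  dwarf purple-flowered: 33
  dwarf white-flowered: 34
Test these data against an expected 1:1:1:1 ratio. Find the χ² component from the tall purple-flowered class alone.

Expected counts for N = 131 under a 1:1:1:1 ratio (total parts = 4):
  tall purple-flowered: 131 × 1/4 = 32.75
  tall white-flowered: 131 × 1/4 = 32.75
  dwarf purple-flowered: 131 × 1/4 = 32.75
  dwarf white-flowered: 131 × 1/4 = 32.75
Contribution of tall purple-flowered: (34 − 32.75)² / 32.75 = 0.0477

0.048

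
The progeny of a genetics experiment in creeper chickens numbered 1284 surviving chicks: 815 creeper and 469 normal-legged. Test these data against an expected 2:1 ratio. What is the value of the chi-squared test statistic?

5.891

Under the 2:1 hypothesis (Σ ratio = 3, N = 1284):
  creeper: 1284 × 2/3 = 856
  normal-legged: 1284 × 1/3 = 428
χ² = Σ (O − E)² / E
  creeper: (815 − 856)² / 856 = 1.9638
  normal-legged: (469 − 428)² / 428 = 3.9276
χ² = 1.9638 + 3.9276 = 5.8914 ≈ 5.891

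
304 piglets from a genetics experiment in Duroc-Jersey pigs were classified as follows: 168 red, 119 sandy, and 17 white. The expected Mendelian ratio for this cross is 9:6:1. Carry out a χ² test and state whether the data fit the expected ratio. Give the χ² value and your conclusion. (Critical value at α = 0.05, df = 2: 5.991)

The 9:6:1 ratio has 16 parts, so with N = 304 the expected counts are:
  red: 304 × 9/16 = 171
  sandy: 304 × 6/16 = 114
  white: 304 × 1/16 = 19
χ² = Σ (O − E)² / E
  red: (168 − 171)² / 171 = 0.0526
  sandy: (119 − 114)² / 114 = 0.2193
  white: (17 − 19)² / 19 = 0.2105
χ² = 0.0526 + 0.2193 + 0.2105 = 0.4824 ≈ 0.482
Degrees of freedom = 3 − 1 = 2; critical value at α = 0.05 is 5.991.
Since 0.482 < 5.991, we fail to reject the null hypothesis — the data are consistent with the 9:6:1 ratio.

0.482; consistent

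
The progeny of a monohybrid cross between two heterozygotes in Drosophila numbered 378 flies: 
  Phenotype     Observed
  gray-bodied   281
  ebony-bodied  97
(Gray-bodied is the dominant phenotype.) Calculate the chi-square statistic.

For a monohybrid cross between heterozygotes with complete dominance, the expected phenotypic ratio is 3:1.
Under the 3:1 hypothesis (Σ ratio = 4, N = 378):
  gray-bodied: 378 × 3/4 = 283.5
  ebony-bodied: 378 × 1/4 = 94.5
χ² = Σ (O − E)² / E
  gray-bodied: (281 − 283.5)² / 283.5 = 0.0220
  ebony-bodied: (97 − 94.5)² / 94.5 = 0.0661
χ² = 0.0220 + 0.0661 = 0.0881 ≈ 0.088

0.088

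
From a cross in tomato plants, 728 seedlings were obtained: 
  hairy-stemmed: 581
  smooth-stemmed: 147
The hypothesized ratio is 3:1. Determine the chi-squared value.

8.974

Expected counts for N = 728 under a 3:1 ratio (total parts = 4):
  hairy-stemmed: 728 × 3/4 = 546
  smooth-stemmed: 728 × 1/4 = 182
χ² = Σ (O − E)² / E
  hairy-stemmed: (581 − 546)² / 546 = 2.2436
  smooth-stemmed: (147 − 182)² / 182 = 6.7308
χ² = 2.2436 + 6.7308 = 8.9744 ≈ 8.974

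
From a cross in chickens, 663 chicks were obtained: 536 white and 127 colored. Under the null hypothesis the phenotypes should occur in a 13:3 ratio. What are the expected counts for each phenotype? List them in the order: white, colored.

538.6875, 124.3125

Expected counts for N = 663 under a 13:3 ratio (total parts = 16):
  white: 663 × 13/16 = 538.6875
  colored: 663 × 3/16 = 124.3125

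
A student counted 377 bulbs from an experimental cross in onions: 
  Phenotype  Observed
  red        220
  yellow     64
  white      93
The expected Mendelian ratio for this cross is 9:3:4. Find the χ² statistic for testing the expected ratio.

0.946

Total ratio parts = 16. Expected numbers out of 377:
  red: 377 × 9/16 = 212.0625
  yellow: 377 × 3/16 = 70.6875
  white: 377 × 4/16 = 94.25
χ² = Σ (O − E)² / E
  red: (220 − 212.0625)² / 212.0625 = 0.2971
  yellow: (64 − 70.6875)² / 70.6875 = 0.6327
  white: (93 − 94.25)² / 94.25 = 0.0166
χ² = 0.2971 + 0.6327 + 0.0166 = 0.9464 ≈ 0.946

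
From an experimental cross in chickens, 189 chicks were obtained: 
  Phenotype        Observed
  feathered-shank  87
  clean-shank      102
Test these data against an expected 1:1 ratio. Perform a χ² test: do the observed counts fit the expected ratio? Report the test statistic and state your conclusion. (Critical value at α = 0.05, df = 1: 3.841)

1.190; consistent

Expected counts for N = 189 under a 1:1 ratio (total parts = 2):
  feathered-shank: 189 × 1/2 = 94.5
  clean-shank: 189 × 1/2 = 94.5
χ² = Σ (O − E)² / E
  feathered-shank: (87 − 94.5)² / 94.5 = 0.5952
  clean-shank: (102 − 94.5)² / 94.5 = 0.5952
χ² = 0.5952 + 0.5952 = 1.1904 ≈ 1.190
Degrees of freedom = 2 − 1 = 1; critical value at α = 0.05 is 3.841.
Since 1.190 < 3.841, we fail to reject the null hypothesis — the data are consistent with the 1:1 ratio.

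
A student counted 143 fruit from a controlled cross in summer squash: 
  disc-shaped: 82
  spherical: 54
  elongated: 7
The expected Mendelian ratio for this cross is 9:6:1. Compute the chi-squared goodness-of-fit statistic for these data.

0.453

Expected counts for N = 143 under a 9:6:1 ratio (total parts = 16):
  disc-shaped: 143 × 9/16 = 80.4375
  spherical: 143 × 6/16 = 53.625
  elongated: 143 × 1/16 = 8.9375
χ² = Σ (O − E)² / E
  disc-shaped: (82 − 80.4375)² / 80.4375 = 0.0304
  spherical: (54 − 53.625)² / 53.625 = 0.0026
  elongated: (7 − 8.9375)² / 8.9375 = 0.4200
χ² = 0.0304 + 0.0026 + 0.4200 = 0.453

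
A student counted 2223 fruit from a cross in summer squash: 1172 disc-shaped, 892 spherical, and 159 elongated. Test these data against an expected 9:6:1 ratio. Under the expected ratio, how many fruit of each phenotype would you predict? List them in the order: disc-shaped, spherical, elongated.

Expected counts for N = 2223 under a 9:6:1 ratio (total parts = 16):
  disc-shaped: 2223 × 9/16 = 1250.4375
  spherical: 2223 × 6/16 = 833.625
  elongated: 2223 × 1/16 = 138.9375

1250.4375, 833.625, 138.9375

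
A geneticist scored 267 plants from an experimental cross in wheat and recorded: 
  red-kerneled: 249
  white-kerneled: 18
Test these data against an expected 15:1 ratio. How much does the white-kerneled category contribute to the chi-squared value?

Expected counts for N = 267 under a 15:1 ratio (total parts = 16):
  red-kerneled: 267 × 15/16 = 250.3125
  white-kerneled: 267 × 1/16 = 16.6875
Contribution of white-kerneled: (18 − 16.6875)² / 16.6875 = 0.1032

0.103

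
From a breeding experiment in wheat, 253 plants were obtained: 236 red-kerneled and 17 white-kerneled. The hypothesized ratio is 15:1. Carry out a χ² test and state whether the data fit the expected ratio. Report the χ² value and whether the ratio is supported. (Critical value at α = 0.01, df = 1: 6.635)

Expected counts for N = 253 under a 15:1 ratio (total parts = 16):
  red-kerneled: 253 × 15/16 = 237.1875
  white-kerneled: 253 × 1/16 = 15.8125
χ² = Σ (O − E)² / E
  red-kerneled: (236 − 237.1875)² / 237.1875 = 0.0059
  white-kerneled: (17 − 15.8125)² / 15.8125 = 0.0892
χ² = 0.0059 + 0.0892 = 0.0951 ≈ 0.095
Degrees of freedom = 2 − 1 = 1; critical value at α = 0.01 is 6.635.
Since 0.095 < 6.635, we fail to reject the null hypothesis — the data are consistent with the 15:1 ratio.

0.095; consistent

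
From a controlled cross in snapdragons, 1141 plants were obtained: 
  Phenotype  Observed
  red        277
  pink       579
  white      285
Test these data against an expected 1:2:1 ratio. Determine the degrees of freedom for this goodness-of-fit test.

2

A goodness-of-fit test with 3 phenotype classes has df = 3 − 1 = 2.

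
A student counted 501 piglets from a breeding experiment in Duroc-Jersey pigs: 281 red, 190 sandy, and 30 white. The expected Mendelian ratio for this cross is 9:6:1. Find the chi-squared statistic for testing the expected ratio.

0.081

The 9:6:1 ratio has 16 parts, so with N = 501 the expected counts are:
  red: 501 × 9/16 = 281.8125
  sandy: 501 × 6/16 = 187.875
  white: 501 × 1/16 = 31.3125
χ² = Σ (O − E)² / E
  red: (281 − 281.8125)² / 281.8125 = 0.0023
  sandy: (190 − 187.875)² / 187.875 = 0.0240
  white: (30 − 31.3125)² / 31.3125 = 0.0550
χ² = 0.0023 + 0.0240 + 0.0550 = 0.0813 ≈ 0.081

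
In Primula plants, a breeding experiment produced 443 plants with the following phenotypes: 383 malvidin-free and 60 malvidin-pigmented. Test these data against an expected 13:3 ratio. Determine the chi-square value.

7.881

Expected counts for N = 443 under a 13:3 ratio (total parts = 16):
  malvidin-free: 443 × 13/16 = 359.9375
  malvidin-pigmented: 443 × 3/16 = 83.0625
χ² = Σ (O − E)² / E
  malvidin-free: (383 − 359.9375)² / 359.9375 = 1.4777
  malvidin-pigmented: (60 − 83.0625)² / 83.0625 = 6.4034
χ² = 1.4777 + 6.4034 = 7.8811 ≈ 7.881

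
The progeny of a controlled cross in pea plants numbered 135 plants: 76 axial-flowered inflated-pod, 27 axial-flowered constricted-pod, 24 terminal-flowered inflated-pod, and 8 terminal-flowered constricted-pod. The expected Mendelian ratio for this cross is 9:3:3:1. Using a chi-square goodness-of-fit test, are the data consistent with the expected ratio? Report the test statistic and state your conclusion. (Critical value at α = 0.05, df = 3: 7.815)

Under the 9:3:3:1 hypothesis (Σ ratio = 16, N = 135):
  axial-flowered inflated-pod: 135 × 9/16 = 75.9375
  axial-flowered constricted-pod: 135 × 3/16 = 25.3125
  terminal-flowered inflated-pod: 135 × 3/16 = 25.3125
  terminal-flowered constricted-pod: 135 × 1/16 = 8.4375
χ² = Σ (O − E)² / E
  axial-flowered inflated-pod: (76 − 75.9375)² / 75.9375 = 0.0001
  axial-flowered constricted-pod: (27 − 25.3125)² / 25.3125 = 0.1125
  terminal-flowered inflated-pod: (24 − 25.3125)² / 25.3125 = 0.0681
  terminal-flowered constricted-pod: (8 − 8.4375)² / 8.4375 = 0.0227
χ² = 0.0001 + 0.1125 + 0.0681 + 0.0227 = 0.2034 ≈ 0.203
Degrees of freedom = 4 − 1 = 3; critical value at α = 0.05 is 7.815.
Since 0.203 < 7.815, we fail to reject the null hypothesis — the data are consistent with the 9:3:3:1 ratio.

0.203; consistent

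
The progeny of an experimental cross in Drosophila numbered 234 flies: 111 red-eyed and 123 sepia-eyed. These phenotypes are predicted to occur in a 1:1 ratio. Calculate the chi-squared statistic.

Under the 1:1 hypothesis (Σ ratio = 2, N = 234):
  red-eyed: 234 × 1/2 = 117
  sepia-eyed: 234 × 1/2 = 117
χ² = Σ (O − E)² / E
  red-eyed: (111 − 117)² / 117 = 0.3077
  sepia-eyed: (123 − 117)² / 117 = 0.3077
χ² = 0.3077 + 0.3077 = 0.6154 ≈ 0.615

0.615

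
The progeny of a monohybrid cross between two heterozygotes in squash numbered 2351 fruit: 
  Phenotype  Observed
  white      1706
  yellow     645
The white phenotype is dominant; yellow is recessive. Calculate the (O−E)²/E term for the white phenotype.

For a monohybrid cross between heterozygotes with complete dominance, the expected phenotypic ratio is 3:1.
Expected counts for N = 2351 under a 3:1 ratio (total parts = 4):
  white: 2351 × 3/4 = 1763.25
  yellow: 2351 × 1/4 = 587.75
Contribution of white: (1706 − 1763.25)² / 1763.25 = 1.8588

1.859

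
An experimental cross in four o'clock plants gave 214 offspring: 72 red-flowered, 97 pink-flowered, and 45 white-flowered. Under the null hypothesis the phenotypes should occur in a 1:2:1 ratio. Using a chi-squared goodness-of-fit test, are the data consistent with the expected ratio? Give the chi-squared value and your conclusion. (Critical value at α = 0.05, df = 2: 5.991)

8.682; not consistent

Under the 1:2:1 hypothesis (Σ ratio = 4, N = 214):
  red-flowered: 214 × 1/4 = 53.5
  pink-flowered: 214 × 2/4 = 107
  white-flowered: 214 × 1/4 = 53.5
χ² = Σ (O − E)² / E
  red-flowered: (72 − 53.5)² / 53.5 = 6.3972
  pink-flowered: (97 − 107)² / 107 = 0.9346
  white-flowered: (45 − 53.5)² / 53.5 = 1.3505
χ² = 6.3972 + 0.9346 + 1.3505 = 8.6823 ≈ 8.682
Degrees of freedom = 3 − 1 = 2; critical value at α = 0.05 is 5.991.
Since 8.682 > 5.991, we reject the null hypothesis — the data do not fit the 1:2:1 ratio.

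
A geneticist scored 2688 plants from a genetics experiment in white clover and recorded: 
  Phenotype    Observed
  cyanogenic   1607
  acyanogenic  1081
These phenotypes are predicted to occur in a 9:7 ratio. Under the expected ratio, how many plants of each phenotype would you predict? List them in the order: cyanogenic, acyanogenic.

1512, 1176

Total ratio parts = 16. Expected numbers out of 2688:
  cyanogenic: 2688 × 9/16 = 1512
  acyanogenic: 2688 × 7/16 = 1176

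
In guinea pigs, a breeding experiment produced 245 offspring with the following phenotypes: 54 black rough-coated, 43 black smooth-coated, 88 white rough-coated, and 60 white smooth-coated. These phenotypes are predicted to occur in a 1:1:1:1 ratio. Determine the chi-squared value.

18.004

Under the 1:1:1:1 hypothesis (Σ ratio = 4, N = 245):
  black rough-coated: 245 × 1/4 = 61.25
  black smooth-coated: 245 × 1/4 = 61.25
  white rough-coated: 245 × 1/4 = 61.25
  white smooth-coated: 245 × 1/4 = 61.25
χ² = Σ (O − E)² / E
  black rough-coated: (54 − 61.25)² / 61.25 = 0.8582
  black smooth-coated: (43 − 61.25)² / 61.25 = 5.4378
  white rough-coated: (88 − 61.25)² / 61.25 = 11.6827
  white smooth-coated: (60 − 61.25)² / 61.25 = 0.0255
χ² = 0.8582 + 5.4378 + 11.6827 + 0.0255 = 18.0042 ≈ 18.004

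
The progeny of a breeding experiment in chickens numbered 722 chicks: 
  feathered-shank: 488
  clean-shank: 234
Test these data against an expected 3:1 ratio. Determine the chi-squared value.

21.143

Under the 3:1 hypothesis (Σ ratio = 4, N = 722):
  feathered-shank: 722 × 3/4 = 541.5
  clean-shank: 722 × 1/4 = 180.5
χ² = Σ (O − E)² / E
  feathered-shank: (488 − 541.5)² / 541.5 = 5.2858
  clean-shank: (234 − 180.5)² / 180.5 = 15.8573
χ² = 5.2858 + 15.8573 = 21.1431 ≈ 21.143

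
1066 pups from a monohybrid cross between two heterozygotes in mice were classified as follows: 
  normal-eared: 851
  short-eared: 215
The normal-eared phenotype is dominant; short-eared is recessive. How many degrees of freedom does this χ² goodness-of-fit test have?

1

For a monohybrid cross between heterozygotes with complete dominance, the expected phenotypic ratio is 3:1.
A goodness-of-fit test with 2 phenotype classes has df = 2 − 1 = 1.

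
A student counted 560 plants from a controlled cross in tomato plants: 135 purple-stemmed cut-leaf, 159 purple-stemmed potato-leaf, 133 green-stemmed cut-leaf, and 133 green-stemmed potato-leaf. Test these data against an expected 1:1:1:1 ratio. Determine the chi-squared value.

Total ratio parts = 4. Expected numbers out of 560:
  purple-stemmed cut-leaf: 560 × 1/4 = 140
  purple-stemmed potato-leaf: 560 × 1/4 = 140
  green-stemmed cut-leaf: 560 × 1/4 = 140
  green-stemmed potato-leaf: 560 × 1/4 = 140
χ² = Σ (O − E)² / E
  purple-stemmed cut-leaf: (135 − 140)² / 140 = 0.1786
  purple-stemmed potato-leaf: (159 − 140)² / 140 = 2.5786
  green-stemmed cut-leaf: (133 − 140)² / 140 = 0.3500
  green-stemmed potato-leaf: (133 − 140)² / 140 = 0.3500
χ² = 0.1786 + 2.5786 + 0.3500 + 0.3500 = 3.4572 ≈ 3.457

3.457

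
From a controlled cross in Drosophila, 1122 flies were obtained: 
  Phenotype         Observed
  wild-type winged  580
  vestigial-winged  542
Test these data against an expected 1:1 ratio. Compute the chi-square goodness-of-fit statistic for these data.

Under the 1:1 hypothesis (Σ ratio = 2, N = 1122):
  wild-type winged: 1122 × 1/2 = 561
  vestigial-winged: 1122 × 1/2 = 561
χ² = Σ (O − E)² / E
  wild-type winged: (580 − 561)² / 561 = 0.6435
  vestigial-winged: (542 − 561)² / 561 = 0.6435
χ² = 0.6435 + 0.6435 = 1.287

1.287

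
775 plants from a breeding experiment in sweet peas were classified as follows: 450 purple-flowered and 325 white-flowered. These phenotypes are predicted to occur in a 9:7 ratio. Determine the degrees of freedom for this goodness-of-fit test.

1

A goodness-of-fit test with 2 phenotype classes has df = 2 − 1 = 1.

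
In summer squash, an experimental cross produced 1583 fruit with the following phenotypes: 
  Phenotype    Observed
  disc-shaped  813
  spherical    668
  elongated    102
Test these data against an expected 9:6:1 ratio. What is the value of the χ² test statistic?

The 9:6:1 ratio has 16 parts, so with N = 1583 the expected counts are:
  disc-shaped: 1583 × 9/16 = 890.4375
  spherical: 1583 × 6/16 = 593.625
  elongated: 1583 × 1/16 = 98.9375
χ² = Σ (O − E)² / E
  disc-shaped: (813 − 890.4375)² / 890.4375 = 6.7344
  spherical: (668 − 593.625)² / 593.625 = 9.3184
  elongated: (102 − 98.9375)² / 98.9375 = 0.0948
χ² = 6.7344 + 9.3184 + 0.0948 = 16.1476 ≈ 16.148

16.148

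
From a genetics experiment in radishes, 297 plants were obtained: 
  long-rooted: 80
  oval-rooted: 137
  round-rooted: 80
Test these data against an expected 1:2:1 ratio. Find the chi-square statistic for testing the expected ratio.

The 1:2:1 ratio has 4 parts, so with N = 297 the expected counts are:
  long-rooted: 297 × 1/4 = 74.25
  oval-rooted: 297 × 2/4 = 148.5
  round-rooted: 297 × 1/4 = 74.25
χ² = Σ (O − E)² / E
  long-rooted: (80 − 74.25)² / 74.25 = 0.4453
  oval-rooted: (137 − 148.5)² / 148.5 = 0.8906
  round-rooted: (80 − 74.25)² / 74.25 = 0.4453
χ² = 0.4453 + 0.8906 + 0.4453 = 1.7812 ≈ 1.781

1.781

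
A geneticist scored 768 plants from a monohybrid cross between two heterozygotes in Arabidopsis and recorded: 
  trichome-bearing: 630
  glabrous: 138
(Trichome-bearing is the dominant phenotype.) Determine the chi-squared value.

20.250

For a monohybrid cross between heterozygotes with complete dominance, the expected phenotypic ratio is 3:1.
The 3:1 ratio has 4 parts, so with N = 768 the expected counts are:
  trichome-bearing: 768 × 3/4 = 576
  glabrous: 768 × 1/4 = 192
χ² = Σ (O − E)² / E
  trichome-bearing: (630 − 576)² / 576 = 5.0625
  glabrous: (138 − 192)² / 192 = 15.1875
χ² = 5.0625 + 15.1875 = 20.250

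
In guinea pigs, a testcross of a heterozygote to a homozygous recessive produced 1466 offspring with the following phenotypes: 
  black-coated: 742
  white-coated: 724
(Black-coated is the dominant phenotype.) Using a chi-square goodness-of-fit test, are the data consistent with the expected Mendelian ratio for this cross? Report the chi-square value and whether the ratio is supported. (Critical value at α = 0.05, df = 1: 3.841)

A testcross of a heterozygote (Aa × aa) gives a 1:1 phenotypic ratio.
The 1:1 ratio has 2 parts, so with N = 1466 the expected counts are:
  black-coated: 1466 × 1/2 = 733
  white-coated: 1466 × 1/2 = 733
χ² = Σ (O − E)² / E
  black-coated: (742 − 733)² / 733 = 0.1105
  white-coated: (724 − 733)² / 733 = 0.1105
χ² = 0.1105 + 0.1105 = 0.221
Degrees of freedom = 2 − 1 = 1; critical value at α = 0.05 is 3.841.
Since 0.221 < 3.841, we fail to reject the null hypothesis — the data are consistent with the 1:1 ratio.

0.221; consistent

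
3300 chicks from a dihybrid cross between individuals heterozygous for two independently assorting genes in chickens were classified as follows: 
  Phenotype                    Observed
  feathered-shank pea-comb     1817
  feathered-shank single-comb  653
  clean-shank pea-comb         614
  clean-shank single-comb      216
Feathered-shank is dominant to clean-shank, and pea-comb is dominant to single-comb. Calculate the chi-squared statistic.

3.223

A dihybrid F₂ with independent assortment and complete dominance at both loci gives a 9:3:3:1 phenotypic ratio.
Under the 9:3:3:1 hypothesis (Σ ratio = 16, N = 3300):
  feathered-shank pea-comb: 3300 × 9/16 = 1856.25
  feathered-shank single-comb: 3300 × 3/16 = 618.75
  clean-shank pea-comb: 3300 × 3/16 = 618.75
  clean-shank single-comb: 3300 × 1/16 = 206.25
χ² = Σ (O − E)² / E
  feathered-shank pea-comb: (1817 − 1856.25)² / 1856.25 = 0.8299
  feathered-shank single-comb: (653 − 618.75)² / 618.75 = 1.8959
  clean-shank pea-comb: (614 − 618.75)² / 618.75 = 0.0365
  clean-shank single-comb: (216 − 206.25)² / 206.25 = 0.4609
χ² = 0.8299 + 1.8959 + 0.0365 + 0.4609 = 3.2232 ≈ 3.223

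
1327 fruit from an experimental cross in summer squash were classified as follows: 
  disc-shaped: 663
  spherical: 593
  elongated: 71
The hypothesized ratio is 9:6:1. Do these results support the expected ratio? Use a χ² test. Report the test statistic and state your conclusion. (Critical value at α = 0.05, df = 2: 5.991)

29.325; not consistent

The 9:6:1 ratio has 16 parts, so with N = 1327 the expected counts are:
  disc-shaped: 1327 × 9/16 = 746.4375
  spherical: 1327 × 6/16 = 497.625
  elongated: 1327 × 1/16 = 82.9375
χ² = Σ (O − E)² / E
  disc-shaped: (663 − 746.4375)² / 746.4375 = 9.3267
  spherical: (593 − 497.625)² / 497.625 = 18.2796
  elongated: (71 − 82.9375)² / 82.9375 = 1.7182
χ² = 9.3267 + 18.2796 + 1.7182 = 29.3245 ≈ 29.325
Degrees of freedom = 3 − 1 = 2; critical value at α = 0.05 is 5.991.
Since 29.325 > 5.991, we reject the null hypothesis — the data do not fit the 9:6:1 ratio.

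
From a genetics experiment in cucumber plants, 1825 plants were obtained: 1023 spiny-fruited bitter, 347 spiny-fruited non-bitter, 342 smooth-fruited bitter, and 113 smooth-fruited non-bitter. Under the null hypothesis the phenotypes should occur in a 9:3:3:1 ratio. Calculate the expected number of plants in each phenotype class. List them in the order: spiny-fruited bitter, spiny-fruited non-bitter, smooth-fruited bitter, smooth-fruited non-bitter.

1026.5625, 342.1875, 342.1875, 114.0625

Total ratio parts = 16. Expected numbers out of 1825:
  spiny-fruited bitter: 1825 × 9/16 = 1026.5625
  spiny-fruited non-bitter: 1825 × 3/16 = 342.1875
  smooth-fruited bitter: 1825 × 3/16 = 342.1875
  smooth-fruited non-bitter: 1825 × 1/16 = 114.0625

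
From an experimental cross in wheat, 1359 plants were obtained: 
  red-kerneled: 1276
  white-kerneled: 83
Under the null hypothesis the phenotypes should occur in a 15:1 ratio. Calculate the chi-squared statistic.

0.047

The 15:1 ratio has 16 parts, so with N = 1359 the expected counts are:
  red-kerneled: 1359 × 15/16 = 1274.0625
  white-kerneled: 1359 × 1/16 = 84.9375
χ² = Σ (O − E)² / E
  red-kerneled: (1276 − 1274.0625)² / 1274.0625 = 0.0029
  white-kerneled: (83 − 84.9375)² / 84.9375 = 0.0442
χ² = 0.0029 + 0.0442 = 0.0471 ≈ 0.047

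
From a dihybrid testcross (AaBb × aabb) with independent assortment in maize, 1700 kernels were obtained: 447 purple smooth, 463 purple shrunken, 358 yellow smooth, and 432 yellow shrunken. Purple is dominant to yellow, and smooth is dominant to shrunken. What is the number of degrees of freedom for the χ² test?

A dihybrid testcross with independent assortment gives a 1:1:1:1 ratio.
A goodness-of-fit test with 4 phenotype classes has df = 4 − 1 = 3.

3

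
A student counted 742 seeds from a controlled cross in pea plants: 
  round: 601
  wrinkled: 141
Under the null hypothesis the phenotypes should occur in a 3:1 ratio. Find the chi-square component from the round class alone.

Expected counts for N = 742 under a 3:1 ratio (total parts = 4):
  round: 742 × 3/4 = 556.5
  wrinkled: 742 × 1/4 = 185.5
Contribution of round: (601 − 556.5)² / 556.5 = 3.5584

3.558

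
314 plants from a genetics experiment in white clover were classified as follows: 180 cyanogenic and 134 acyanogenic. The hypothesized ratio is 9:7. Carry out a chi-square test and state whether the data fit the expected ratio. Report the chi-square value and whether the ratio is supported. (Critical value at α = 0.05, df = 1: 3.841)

Expected counts for N = 314 under a 9:7 ratio (total parts = 16):
  cyanogenic: 314 × 9/16 = 176.625
  acyanogenic: 314 × 7/16 = 137.375
χ² = Σ (O − E)² / E
  cyanogenic: (180 − 176.625)² / 176.625 = 0.0645
  acyanogenic: (134 − 137.375)² / 137.375 = 0.0829
χ² = 0.0645 + 0.0829 = 0.1474 ≈ 0.147
Degrees of freedom = 2 − 1 = 1; critical value at α = 0.05 is 3.841.
Since 0.147 < 3.841, we fail to reject the null hypothesis — the data are consistent with the 9:7 ratio.

0.147; consistent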